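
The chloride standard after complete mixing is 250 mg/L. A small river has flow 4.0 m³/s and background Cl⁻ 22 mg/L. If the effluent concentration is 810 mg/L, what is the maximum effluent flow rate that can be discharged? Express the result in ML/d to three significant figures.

141 ML/d

Mass balance at complete mixing: C_std·(Q_w + Q_r) = Q_w·C_e + Q_r·C_b.
Rearranging, Q_w = Q_r·(C_std − C_b)/(C_e − C_std) = 4.0·(250 − 22) / (810 − 250) = 1.629 m³/s.
= 140.7 ML/d.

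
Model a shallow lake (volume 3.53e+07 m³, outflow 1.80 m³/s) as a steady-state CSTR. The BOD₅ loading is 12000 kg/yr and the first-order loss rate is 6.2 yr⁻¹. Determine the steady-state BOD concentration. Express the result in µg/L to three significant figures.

Outflow Q = 1.80 m³/s × 3.156e+07 s/yr = 5.68e+07 m³/yr.
Steady-state CSTR mass balance: W = Q·C + k·V·C, so C = W/(Q + kV).
Q + kV = 5.68e+07 + 6.2·3.53e+07 = 2.757e+08 m³/yr.
C = 12000/2.757e+08 = 4.353e-05 kg/m³ = 0.04353 mg/L = 43.53 µg/L.

43.5 µg/L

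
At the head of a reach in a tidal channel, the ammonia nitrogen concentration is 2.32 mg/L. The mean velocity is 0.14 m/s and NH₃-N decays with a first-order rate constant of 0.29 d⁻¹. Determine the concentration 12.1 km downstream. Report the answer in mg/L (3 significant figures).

1.74 mg/L

Travel time t = 12.1 km / 0.14 m/s = 1.21e+04/0.14 = 8.643e+04 s = 1 d.
First-order decay: C = 2.32·exp(−0.29·1) = 2.32·0.7482 = 1.736 mg/L.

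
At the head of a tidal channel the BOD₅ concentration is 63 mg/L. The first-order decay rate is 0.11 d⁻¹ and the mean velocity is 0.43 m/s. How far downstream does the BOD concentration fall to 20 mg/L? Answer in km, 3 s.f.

388 km

From C = C₀·e^(−kt), t = ln(C₀/C)/k = ln(63/20)/0.11 = 1.147/0.11 = 10.43 d.
Distance = v·t = 0.43 m/s × 9.012e+05 s = 3.875e+05 m = 387.5 km.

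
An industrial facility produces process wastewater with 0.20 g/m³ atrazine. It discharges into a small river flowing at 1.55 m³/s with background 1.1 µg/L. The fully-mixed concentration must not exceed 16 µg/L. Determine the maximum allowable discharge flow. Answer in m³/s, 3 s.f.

0.126 m³/s

1.1 µg/L = 0.0011 mg/L.
16 µg/L = 0.016 mg/L.
Mass balance at complete mixing: C_std·(Q_w + Q_r) = Q_w·C_e + Q_r·C_b.
Rearranging, Q_w = Q_r·(C_std − C_b)/(C_e − C_std) = 1.55·(0.016 − 0.0011) / (0.2 − 0.016) = 0.1255 m³/s.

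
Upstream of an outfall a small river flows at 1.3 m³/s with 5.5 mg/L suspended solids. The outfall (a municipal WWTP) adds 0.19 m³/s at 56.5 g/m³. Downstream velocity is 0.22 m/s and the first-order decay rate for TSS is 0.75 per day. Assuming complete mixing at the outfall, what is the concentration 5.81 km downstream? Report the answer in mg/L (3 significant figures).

After complete mixing, C₀ = (0.19·56.5 + 1.3·5.5) / 1.49 = 12 mg/L.
Travel time t = 5810 m / 0.22 m/s = 2.641e+04 s = 0.3057 d.
C = 12·exp(−0.75·0.3057) = 12·0.7951 = 9.544 mg/L.

9.54 mg/L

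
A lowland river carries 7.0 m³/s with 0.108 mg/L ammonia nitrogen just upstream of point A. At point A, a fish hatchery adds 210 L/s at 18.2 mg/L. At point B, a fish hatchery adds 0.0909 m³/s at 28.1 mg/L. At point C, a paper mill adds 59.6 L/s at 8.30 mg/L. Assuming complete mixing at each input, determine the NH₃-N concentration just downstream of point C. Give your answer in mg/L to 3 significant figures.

1.04 mg/L

210 L/s = 0.21 m³/s.
After input A: C = (7·0.108 + 0.21·18.2) / 7.21 = 0.635 mg/L.
After input B: C = (7.21·0.635 + 0.0909·28.1) / 7.301 = 0.9769 mg/L.
59.6 L/s = 0.0596 m³/s.
After input C: C = (7.301·0.9769 + 0.0596·8.3) / 7.361 = 1.036 mg/L.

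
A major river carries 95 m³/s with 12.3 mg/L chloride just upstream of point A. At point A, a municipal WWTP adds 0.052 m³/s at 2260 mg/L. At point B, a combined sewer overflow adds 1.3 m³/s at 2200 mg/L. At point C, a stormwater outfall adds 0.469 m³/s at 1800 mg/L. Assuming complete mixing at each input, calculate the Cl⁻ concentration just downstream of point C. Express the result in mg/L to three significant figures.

After input A: C = (95·12.3 + 0.052·2260) / 95.05 = 13.53 mg/L.
After input B: C = (95.05·13.53 + 1.3·2200) / 96.35 = 43.03 mg/L.
After input C: C = (96.35·43.03 + 0.469·1800) / 96.82 = 51.54 mg/L.

51.5 mg/L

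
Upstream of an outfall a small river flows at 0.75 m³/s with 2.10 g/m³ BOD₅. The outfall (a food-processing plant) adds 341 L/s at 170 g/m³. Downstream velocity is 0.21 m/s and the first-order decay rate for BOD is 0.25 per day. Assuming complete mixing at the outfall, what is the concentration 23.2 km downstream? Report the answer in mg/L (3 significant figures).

39.6 mg/L

341 L/s = 0.341 m³/s.
After complete mixing, C₀ = (0.341·170 + 0.75·2.1) / 1.091 = 54.58 mg/L.
Travel time t = 2.32e+04 m / 0.21 m/s = 1.105e+05 s = 1.279 d.
C = 54.58·exp(−0.25·1.279) = 54.58·0.7264 = 39.65 mg/L.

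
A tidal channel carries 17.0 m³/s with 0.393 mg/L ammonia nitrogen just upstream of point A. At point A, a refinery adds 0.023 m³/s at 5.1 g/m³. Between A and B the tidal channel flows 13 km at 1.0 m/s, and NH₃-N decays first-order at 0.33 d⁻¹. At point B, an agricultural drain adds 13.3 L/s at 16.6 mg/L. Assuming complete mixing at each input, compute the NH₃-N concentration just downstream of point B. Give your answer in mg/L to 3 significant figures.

After input A: C = (17·0.393 + 0.023·5.1) / 17.02 = 0.3994 mg/L.
Over the 13 km reach to input B (t = 1.3e+04 s = 0.1505 d), decay gives C = 0.3994·exp(−0.33·0.1505) = 0.38 mg/L.
13.3 L/s = 0.0133 m³/s.
After input B: C = (17.02·0.38 + 0.0133·16.6) / 17.04 = 0.3927 mg/L.

0.393 mg/L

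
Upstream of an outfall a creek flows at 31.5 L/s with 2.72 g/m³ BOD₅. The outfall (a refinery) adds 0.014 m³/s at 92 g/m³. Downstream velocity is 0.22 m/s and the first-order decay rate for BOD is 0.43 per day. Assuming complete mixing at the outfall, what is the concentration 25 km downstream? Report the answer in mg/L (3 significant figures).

31.5 L/s = 0.0315 m³/s.
After complete mixing, C₀ = (0.014·92 + 0.0315·2.72) / 0.0455 = 30.19 mg/L.
Travel time t = 2.5e+04 m / 0.22 m/s = 1.136e+05 s = 1.315 d.
C = 30.19·exp(−0.43·1.315) = 30.19·0.568 = 17.15 mg/L.

17.1 mg/L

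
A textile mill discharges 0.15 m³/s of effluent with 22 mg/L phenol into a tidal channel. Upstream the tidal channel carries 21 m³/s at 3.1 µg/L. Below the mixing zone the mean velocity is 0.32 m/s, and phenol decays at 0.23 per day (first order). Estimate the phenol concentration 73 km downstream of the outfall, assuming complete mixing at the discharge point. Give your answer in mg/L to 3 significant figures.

0.0867 mg/L

3.1 µg/L = 0.0031 mg/L.
After complete mixing, C₀ = (0.15·22 + 21·0.0031) / 21.15 = 0.1591 mg/L.
Travel time t = 7.3e+04 m / 0.32 m/s = 2.281e+05 s = 2.64 d.
C = 0.1591·exp(−0.23·2.64) = 0.1591·0.5448 = 0.08669 mg/L.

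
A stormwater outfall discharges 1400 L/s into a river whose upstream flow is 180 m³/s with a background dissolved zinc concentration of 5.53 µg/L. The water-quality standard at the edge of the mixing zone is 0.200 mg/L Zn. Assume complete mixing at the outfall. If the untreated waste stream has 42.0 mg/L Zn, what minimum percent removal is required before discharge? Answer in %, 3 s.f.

40.0 %

1400 L/s = 1.4 m³/s.
5.53 µg/L = 0.00553 mg/L.
Mass balance: 0.2·181.4 = 1.4·Cₑ + 180·0.00553.
Cₑ = (36.28 − 0.9954) / 1.4 = 25.2 mg/L.
Required removal = 1 − 25.2/42.0 = 39.99 %.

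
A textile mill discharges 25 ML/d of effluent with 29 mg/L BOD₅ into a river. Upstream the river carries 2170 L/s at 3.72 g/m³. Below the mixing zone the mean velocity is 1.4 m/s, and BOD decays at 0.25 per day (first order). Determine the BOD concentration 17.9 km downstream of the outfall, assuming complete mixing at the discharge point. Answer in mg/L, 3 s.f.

25 ML/d = 0.2894 m³/s.
2170 L/s = 2.17 m³/s.
After complete mixing, C₀ = (0.2894·29 + 2.17·3.72) / 2.459 = 6.694 mg/L.
Travel time t = 1.79e+04 m / 1.4 m/s = 1.279e+04 s = 0.148 d.
C = 6.694·exp(−0.25·0.148) = 6.694·0.9637 = 6.451 mg/L.

6.45 mg/L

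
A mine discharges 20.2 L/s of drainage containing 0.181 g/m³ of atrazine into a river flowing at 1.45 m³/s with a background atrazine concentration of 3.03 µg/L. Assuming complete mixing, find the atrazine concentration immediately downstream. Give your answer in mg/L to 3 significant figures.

20.2 L/s = 0.0202 m³/s.
3.03 µg/L = 0.00303 mg/L.
Conservation of mass across the mixing zone: C = (0.0202·0.181 + 1.45·0.00303) / (0.0202 + 1.45) = 0.00805/1.47 = 0.005475 mg/L.

0.00548 mg/L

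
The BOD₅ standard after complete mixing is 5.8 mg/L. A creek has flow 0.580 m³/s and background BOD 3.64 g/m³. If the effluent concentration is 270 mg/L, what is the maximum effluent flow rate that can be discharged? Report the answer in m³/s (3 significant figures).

0.00474 m³/s

Mass balance at complete mixing: C_std·(Q_w + Q_r) = Q_w·C_e + Q_r·C_b.
Rearranging, Q_w = Q_r·(C_std − C_b)/(C_e − C_std) = 0.580·(5.8 − 3.64) / (270 − 5.8) = 0.004742 m³/s.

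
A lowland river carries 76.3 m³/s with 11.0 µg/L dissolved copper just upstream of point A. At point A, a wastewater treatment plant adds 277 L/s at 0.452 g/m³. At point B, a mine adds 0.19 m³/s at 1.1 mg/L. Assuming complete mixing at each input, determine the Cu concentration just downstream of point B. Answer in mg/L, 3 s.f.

11.0 µg/L = 0.011 mg/L.
277 L/s = 0.277 m³/s.
After input A: C = (76.3·0.011 + 0.277·0.452) / 76.58 = 0.0126 mg/L.
After input B: C = (76.58·0.0126 + 0.19·1.1) / 76.77 = 0.01529 mg/L.

0.0153 mg/L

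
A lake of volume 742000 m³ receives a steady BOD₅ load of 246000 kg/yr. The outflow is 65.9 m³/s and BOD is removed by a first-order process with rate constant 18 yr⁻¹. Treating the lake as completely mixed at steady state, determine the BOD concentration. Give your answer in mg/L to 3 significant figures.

Outflow Q = 65.9 m³/s × 3.156e+07 s/yr = 2.08e+09 m³/yr.
Steady-state CSTR mass balance: W = Q·C + k·V·C, so C = W/(Q + kV).
Q + kV = 2.08e+09 + 18·742000 = 2.093e+09 m³/yr.
C = 246000/2.093e+09 = 0.0001175 kg/m³ = 0.1175 mg/L.

0.118 mg/L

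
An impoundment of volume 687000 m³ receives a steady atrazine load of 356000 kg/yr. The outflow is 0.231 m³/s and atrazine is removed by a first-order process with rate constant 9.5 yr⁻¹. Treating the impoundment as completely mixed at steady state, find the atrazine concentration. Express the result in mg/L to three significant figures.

25.8 mg/L

Outflow Q = 0.231 m³/s × 3.156e+07 s/yr = 7.29e+06 m³/yr.
Steady-state CSTR mass balance: W = Q·C + k·V·C, so C = W/(Q + kV).
Q + kV = 7.29e+06 + 9.5·687000 = 1.382e+07 m³/yr.
C = 356000/1.382e+07 = 0.02577 kg/m³ = 25.77 mg/L.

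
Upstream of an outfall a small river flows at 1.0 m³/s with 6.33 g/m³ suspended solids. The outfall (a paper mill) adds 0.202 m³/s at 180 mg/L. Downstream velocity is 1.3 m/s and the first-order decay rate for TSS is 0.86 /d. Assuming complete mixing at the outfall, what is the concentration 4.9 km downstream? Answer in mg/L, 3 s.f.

34.2 mg/L

After complete mixing, C₀ = (0.202·180 + 1·6.33) / 1.202 = 35.52 mg/L.
Travel time t = 4900 m / 1.3 m/s = 3769 s = 0.04363 d.
C = 35.52·exp(−0.86·0.04363) = 35.52·0.9632 = 34.21 mg/L.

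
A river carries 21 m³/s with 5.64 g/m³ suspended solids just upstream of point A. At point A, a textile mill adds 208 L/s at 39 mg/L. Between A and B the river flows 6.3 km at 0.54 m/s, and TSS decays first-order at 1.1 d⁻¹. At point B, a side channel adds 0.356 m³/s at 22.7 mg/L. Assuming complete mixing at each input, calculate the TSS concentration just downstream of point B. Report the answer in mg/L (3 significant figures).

5.43 mg/L

208 L/s = 0.208 m³/s.
After input A: C = (21·5.64 + 0.208·39) / 21.21 = 5.967 mg/L.
Over the 6.3 km reach to input B (t = 1.167e+04 s = 0.135 d), decay gives C = 5.967·exp(−1.1·0.135) = 5.144 mg/L.
After input B: C = (21.21·5.144 + 0.356·22.7) / 21.56 = 5.433 mg/L.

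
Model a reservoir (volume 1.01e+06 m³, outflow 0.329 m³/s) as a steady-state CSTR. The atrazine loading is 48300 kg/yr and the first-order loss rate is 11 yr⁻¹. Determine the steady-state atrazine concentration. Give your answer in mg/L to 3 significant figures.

2.25 mg/L

Outflow Q = 0.329 m³/s × 3.156e+07 s/yr = 1.038e+07 m³/yr.
Steady-state CSTR mass balance: W = Q·C + k·V·C, so C = W/(Q + kV).
Q + kV = 1.038e+07 + 11·1.01e+06 = 2.149e+07 m³/yr.
C = 48300/2.149e+07 = 0.002247 kg/m³ = 2.247 mg/L.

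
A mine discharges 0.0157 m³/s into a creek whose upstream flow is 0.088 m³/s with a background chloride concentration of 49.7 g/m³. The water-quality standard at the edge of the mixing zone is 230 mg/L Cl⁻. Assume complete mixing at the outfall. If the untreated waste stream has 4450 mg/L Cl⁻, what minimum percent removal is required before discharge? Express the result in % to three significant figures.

Mass balance: 230·0.1037 = 0.0157·Cₑ + 0.088·49.7.
Cₑ = (23.85 − 4.374) / 0.0157 = 1241 mg/L.
Required removal = 1 − 1241/4450 = 72.12 %.

72.1 %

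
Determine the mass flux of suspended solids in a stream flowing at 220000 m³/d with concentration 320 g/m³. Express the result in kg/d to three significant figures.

220000 m³/d = 2.546 m³/s.
Mass flux = Q·C = 2.546 m³/s × 320 g/m³ = 814.8 g/s.
= 814.8 g/s × 86.4 = 7.04e+04 kg/d.

70400 kg/d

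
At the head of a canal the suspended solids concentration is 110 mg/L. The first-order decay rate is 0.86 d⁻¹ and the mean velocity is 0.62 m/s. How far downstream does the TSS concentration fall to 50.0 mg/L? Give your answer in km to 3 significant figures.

From C = C₀·e^(−kt), t = ln(C₀/C)/k = ln(110/50.0)/0.86 = 0.7885/0.86 = 0.9168 d.
Distance = v·t = 0.62 m/s × 7.921e+04 s = 4.911e+04 m = 49.11 km.

49.1 km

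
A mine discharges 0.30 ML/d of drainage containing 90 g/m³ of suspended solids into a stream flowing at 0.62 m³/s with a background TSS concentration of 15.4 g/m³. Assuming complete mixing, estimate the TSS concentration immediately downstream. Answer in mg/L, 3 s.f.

0.30 ML/d = 0.003472 m³/s.
Flow-weighted mixing gives C = (0.003472·90 + 0.62·15.4) / (0.003472 + 0.62) = 9.861/0.6235 = 15.82 mg/L.

15.8 mg/L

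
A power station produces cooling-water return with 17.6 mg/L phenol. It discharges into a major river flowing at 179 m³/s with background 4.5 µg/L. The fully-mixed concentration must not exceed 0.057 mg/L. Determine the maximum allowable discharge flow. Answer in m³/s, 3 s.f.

0.536 m³/s

4.5 µg/L = 0.0045 mg/L.
Mass balance at complete mixing: C_std·(Q_w + Q_r) = Q_w·C_e + Q_r·C_b.
Rearranging, Q_w = Q_r·(C_std − C_b)/(C_e − C_std) = 179·(0.057 − 0.0045) / (17.6 − 0.057) = 0.5357 m³/s.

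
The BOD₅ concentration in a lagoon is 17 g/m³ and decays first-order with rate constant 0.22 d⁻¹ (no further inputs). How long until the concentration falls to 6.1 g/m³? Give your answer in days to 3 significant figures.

4.66 d

t = ln(C₀/C)/k = ln(17/6.1)/0.22 = 1.025/0.22 = 4.659 d.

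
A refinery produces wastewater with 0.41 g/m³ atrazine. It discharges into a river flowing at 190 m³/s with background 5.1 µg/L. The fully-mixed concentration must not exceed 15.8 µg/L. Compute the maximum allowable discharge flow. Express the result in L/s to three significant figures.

5160 L/s

5.1 µg/L = 0.0051 mg/L.
15.8 µg/L = 0.0158 mg/L.
Mass balance at complete mixing: C_std·(Q_w + Q_r) = Q_w·C_e + Q_r·C_b.
Rearranging, Q_w = Q_r·(C_std − C_b)/(C_e − C_std) = 190·(0.0158 − 0.0051) / (0.41 − 0.0158) = 5.157 m³/s.
= 5157 L/s.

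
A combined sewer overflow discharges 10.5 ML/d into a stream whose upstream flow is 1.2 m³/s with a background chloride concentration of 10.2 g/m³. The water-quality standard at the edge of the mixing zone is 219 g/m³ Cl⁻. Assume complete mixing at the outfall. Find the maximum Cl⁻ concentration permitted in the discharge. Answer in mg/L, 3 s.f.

10.5 ML/d = 0.1215 m³/s.
Mass balance: 219·1.322 = 0.1215·Cₑ + 1.2·10.2.
Cₑ = (289.4 − 12.24) / 0.1215 = 2281 mg/L.

2280 mg/L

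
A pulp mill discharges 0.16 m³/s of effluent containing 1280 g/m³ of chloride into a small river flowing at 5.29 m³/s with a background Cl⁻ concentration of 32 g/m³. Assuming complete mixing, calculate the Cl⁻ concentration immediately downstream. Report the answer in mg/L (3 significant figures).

68.6 mg/L

Conservation of mass across the mixing zone: C = (0.16·1280 + 5.29·32) / (0.16 + 5.29) = 374.1/5.45 = 68.64 mg/L.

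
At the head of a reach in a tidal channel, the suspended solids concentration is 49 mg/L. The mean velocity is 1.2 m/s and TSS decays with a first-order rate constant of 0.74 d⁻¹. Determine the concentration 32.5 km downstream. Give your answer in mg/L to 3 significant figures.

Travel time t = 32.5 km / 1.2 m/s = 3.25e+04/1.2 = 2.708e+04 s = 0.3135 d.
First-order decay: C = 49·exp(−0.74·0.3135) = 49·0.793 = 38.86 mg/L.

38.9 mg/L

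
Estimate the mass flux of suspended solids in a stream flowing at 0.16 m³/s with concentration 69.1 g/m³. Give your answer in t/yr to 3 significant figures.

Mass flux = Q·C = 0.16 m³/s × 69.1 g/m³ = 11.06 g/s.
= 11.06 g/s × 31.56 = 348.9 t/yr.

349 t/yr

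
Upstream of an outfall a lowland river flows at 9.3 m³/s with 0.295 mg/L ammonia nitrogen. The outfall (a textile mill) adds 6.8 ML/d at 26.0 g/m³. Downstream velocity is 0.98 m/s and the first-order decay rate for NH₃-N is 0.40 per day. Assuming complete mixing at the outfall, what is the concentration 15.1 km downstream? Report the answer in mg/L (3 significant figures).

6.8 ML/d = 0.0787 m³/s.
After complete mixing, C₀ = (0.0787·26 + 9.3·0.295) / 9.379 = 0.5107 mg/L.
Travel time t = 1.51e+04 m / 0.98 m/s = 1.541e+04 s = 0.1783 d.
C = 0.5107·exp(−0.40·0.1783) = 0.5107·0.9312 = 0.4755 mg/L.

0.476 mg/L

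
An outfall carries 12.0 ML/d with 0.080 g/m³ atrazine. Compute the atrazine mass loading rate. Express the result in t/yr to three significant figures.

0.351 t/yr

12.0 ML/d = 0.1389 m³/s.
Mass flux = Q·C = 0.1389 m³/s × 0.08 g/m³ = 0.01111 g/s.
= 0.01111 g/s × 31.56 = 0.3506 t/yr.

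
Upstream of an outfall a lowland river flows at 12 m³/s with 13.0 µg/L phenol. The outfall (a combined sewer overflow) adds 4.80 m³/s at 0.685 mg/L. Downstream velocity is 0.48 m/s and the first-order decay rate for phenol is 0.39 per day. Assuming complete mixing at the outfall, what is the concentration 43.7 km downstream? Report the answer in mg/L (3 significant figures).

0.136 mg/L

13.0 µg/L = 0.013 mg/L.
After complete mixing, C₀ = (4.8·0.685 + 12·0.013) / 16.8 = 0.205 mg/L.
Travel time t = 4.37e+04 m / 0.48 m/s = 9.104e+04 s = 1.054 d.
C = 0.205·exp(−0.39·1.054) = 0.205·0.663 = 0.1359 mg/L.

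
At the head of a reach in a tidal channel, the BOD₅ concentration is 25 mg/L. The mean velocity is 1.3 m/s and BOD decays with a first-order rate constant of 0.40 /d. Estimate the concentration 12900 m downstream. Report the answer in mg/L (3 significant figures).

23.9 mg/L

Travel time t = 12900 m / 1.3 m/s = 1.29e+04/1.3 = 9923 s = 0.1149 d.
First-order decay: C = 25·exp(−0.40·0.1149) = 25·0.9551 = 23.88 mg/L.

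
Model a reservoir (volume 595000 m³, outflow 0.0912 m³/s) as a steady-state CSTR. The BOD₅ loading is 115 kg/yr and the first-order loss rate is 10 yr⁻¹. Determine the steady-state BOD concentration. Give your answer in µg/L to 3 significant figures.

Outflow Q = 0.0912 m³/s × 3.156e+07 s/yr = 2.878e+06 m³/yr.
Steady-state CSTR mass balance: W = Q·C + k·V·C, so C = W/(Q + kV).
Q + kV = 2.878e+06 + 10·595000 = 8.828e+06 m³/yr.
C = 115/8.828e+06 = 1.303e-05 kg/m³ = 0.01303 mg/L = 13.03 µg/L.

13.0 µg/L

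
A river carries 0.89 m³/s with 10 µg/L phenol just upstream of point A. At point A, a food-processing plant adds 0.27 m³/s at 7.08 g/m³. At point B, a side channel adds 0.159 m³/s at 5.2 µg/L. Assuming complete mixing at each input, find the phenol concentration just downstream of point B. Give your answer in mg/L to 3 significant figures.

10 µg/L = 0.01 mg/L.
After input A: C = (0.89·0.01 + 0.27·7.08) / 1.16 = 1.656 mg/L.
5.2 µg/L = 0.0052 mg/L.
After input B: C = (1.16·1.656 + 0.159·0.0052) / 1.319 = 1.457 mg/L.

1.46 mg/L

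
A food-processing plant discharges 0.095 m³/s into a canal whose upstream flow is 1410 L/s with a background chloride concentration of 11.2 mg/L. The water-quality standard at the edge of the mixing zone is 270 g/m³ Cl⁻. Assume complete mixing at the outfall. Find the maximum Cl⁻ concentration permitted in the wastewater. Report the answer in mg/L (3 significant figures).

4110 mg/L

1410 L/s = 1.41 m³/s.
Mass balance: 270·1.505 = 0.095·Cₑ + 1.41·11.2.
Cₑ = (406.3 − 15.79) / 0.095 = 4111 mg/L.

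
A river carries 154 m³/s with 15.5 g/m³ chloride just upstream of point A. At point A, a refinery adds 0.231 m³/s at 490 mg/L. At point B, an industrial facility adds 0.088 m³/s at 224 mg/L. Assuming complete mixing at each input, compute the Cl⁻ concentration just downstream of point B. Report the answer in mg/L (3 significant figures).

16.3 mg/L

After input A: C = (154·15.5 + 0.231·490) / 154.2 = 16.21 mg/L.
After input B: C = (154.2·16.21 + 0.088·224) / 154.3 = 16.33 mg/L.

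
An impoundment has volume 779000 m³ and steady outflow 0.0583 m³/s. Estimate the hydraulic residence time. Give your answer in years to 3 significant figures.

0.423 yr

Q = 0.0583 m³/s × 3.156e+07 s/yr = 1.84e+06 m³/yr.
Hydraulic residence time τ = V/Q = 779000/1.84e+06 = 0.4234 yr.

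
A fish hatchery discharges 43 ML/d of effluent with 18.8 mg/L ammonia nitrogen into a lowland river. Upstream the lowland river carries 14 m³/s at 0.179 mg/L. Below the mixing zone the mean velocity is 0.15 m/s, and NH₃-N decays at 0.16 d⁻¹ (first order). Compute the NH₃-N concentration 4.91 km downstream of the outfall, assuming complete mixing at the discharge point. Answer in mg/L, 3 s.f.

43 ML/d = 0.4977 m³/s.
After complete mixing, C₀ = (0.4977·18.8 + 14·0.179) / 14.5 = 0.8182 mg/L.
Travel time t = 4910 m / 0.15 m/s = 3.273e+04 s = 0.3789 d.
C = 0.8182·exp(−0.16·0.3789) = 0.8182·0.9412 = 0.7701 mg/L.

0.770 mg/L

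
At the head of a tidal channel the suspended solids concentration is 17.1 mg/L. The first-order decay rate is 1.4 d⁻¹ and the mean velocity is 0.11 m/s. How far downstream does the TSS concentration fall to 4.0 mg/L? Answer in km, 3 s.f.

From C = C₀·e^(−kt), t = ln(C₀/C)/k = ln(17.1/4.0)/1.4 = 1.453/1.4 = 1.038 d.
Distance = v·t = 0.11 m/s × 8.966e+04 s = 9862 m = 9.862 km.

9.86 km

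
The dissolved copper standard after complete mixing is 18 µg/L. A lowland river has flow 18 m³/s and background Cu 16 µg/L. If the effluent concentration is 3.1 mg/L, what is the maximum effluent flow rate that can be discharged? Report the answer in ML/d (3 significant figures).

1.01 ML/d

16 µg/L = 0.016 mg/L.
18 µg/L = 0.018 mg/L.
Mass balance at complete mixing: C_std·(Q_w + Q_r) = Q_w·C_e + Q_r·C_b.
Rearranging, Q_w = Q_r·(C_std − C_b)/(C_e − C_std) = 18·(0.018 − 0.016) / (3.1 − 0.018) = 0.01168 m³/s.
= 1.009 ML/d.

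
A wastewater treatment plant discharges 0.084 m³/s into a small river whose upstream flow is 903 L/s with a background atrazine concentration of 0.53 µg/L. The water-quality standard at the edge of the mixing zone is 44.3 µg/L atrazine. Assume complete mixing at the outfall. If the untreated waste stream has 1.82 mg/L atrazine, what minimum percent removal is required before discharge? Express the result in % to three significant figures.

71.7 %

903 L/s = 0.903 m³/s.
0.53 µg/L = 0.00053 mg/L.
44.3 µg/L = 0.0443 mg/L.
Mass balance: 0.0443·0.987 = 0.084·Cₑ + 0.903·0.00053.
Cₑ = (0.04372 − 0.0004786) / 0.084 = 0.5148 mg/L.
Required removal = 1 − 0.5148/1.82 = 71.71 %.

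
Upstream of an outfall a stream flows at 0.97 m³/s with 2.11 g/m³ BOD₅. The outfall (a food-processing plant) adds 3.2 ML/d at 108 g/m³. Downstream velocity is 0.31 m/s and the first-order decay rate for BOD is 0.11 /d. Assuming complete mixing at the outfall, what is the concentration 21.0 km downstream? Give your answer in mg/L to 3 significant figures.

3.2 ML/d = 0.03704 m³/s.
After complete mixing, C₀ = (0.03704·108 + 0.97·2.11) / 1.007 = 6.004 mg/L.
Travel time t = 2.1e+04 m / 0.31 m/s = 6.774e+04 s = 0.7841 d.
C = 6.004·exp(−0.11·0.7841) = 6.004·0.9174 = 5.508 mg/L.

5.51 mg/L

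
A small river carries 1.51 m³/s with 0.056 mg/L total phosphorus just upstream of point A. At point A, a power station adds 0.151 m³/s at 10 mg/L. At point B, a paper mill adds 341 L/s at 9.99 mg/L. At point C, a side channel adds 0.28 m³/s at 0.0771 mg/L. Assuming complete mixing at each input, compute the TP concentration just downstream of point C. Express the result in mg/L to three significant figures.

2.20 mg/L

After input A: C = (1.51·0.056 + 0.151·10) / 1.661 = 0.96 mg/L.
341 L/s = 0.341 m³/s.
After input B: C = (1.661·0.96 + 0.341·9.99) / 2.002 = 2.498 mg/L.
After input C: C = (2.002·2.498 + 0.28·0.0771) / 2.282 = 2.201 mg/L.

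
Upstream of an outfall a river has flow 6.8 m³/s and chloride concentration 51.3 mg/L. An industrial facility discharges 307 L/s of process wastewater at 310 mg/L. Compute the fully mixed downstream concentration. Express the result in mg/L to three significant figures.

307 L/s = 0.307 m³/s.
Conservation of mass across the mixing zone: C = (0.307·310 + 6.8·51.3) / (0.307 + 6.8) = 444/7.107 = 62.48 mg/L.

62.5 mg/L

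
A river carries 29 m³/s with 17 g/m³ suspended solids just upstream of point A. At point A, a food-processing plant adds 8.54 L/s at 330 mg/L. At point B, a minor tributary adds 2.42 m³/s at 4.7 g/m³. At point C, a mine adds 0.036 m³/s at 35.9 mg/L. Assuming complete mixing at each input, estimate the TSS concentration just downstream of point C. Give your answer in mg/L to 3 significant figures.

16.2 mg/L

8.54 L/s = 0.00854 m³/s.
After input A: C = (29·17 + 0.00854·330) / 29.01 = 17.09 mg/L.
After input B: C = (29.01·17.09 + 2.42·4.7) / 31.43 = 16.14 mg/L.
After input C: C = (31.43·16.14 + 0.036·35.9) / 31.46 = 16.16 mg/L.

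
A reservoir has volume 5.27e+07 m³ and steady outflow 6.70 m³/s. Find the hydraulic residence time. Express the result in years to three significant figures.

Q = 6.70 m³/s × 3.156e+07 s/yr = 2.114e+08 m³/yr.
Hydraulic residence time τ = V/Q = 5.27e+07/2.114e+08 = 0.2492 yr.

0.249 yr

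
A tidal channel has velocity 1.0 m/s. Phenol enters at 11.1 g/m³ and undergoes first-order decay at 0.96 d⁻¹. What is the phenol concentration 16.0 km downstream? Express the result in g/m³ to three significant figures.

Travel time t = 16.0 km / 1.0 m/s = 1.6e+04/1.0 = 1.6e+04 s = 0.1852 d.
First-order decay: C = 11.1·exp(−0.96·0.1852) = 11.1·0.8371 = 9.292 g/m³.

9.29 g/m³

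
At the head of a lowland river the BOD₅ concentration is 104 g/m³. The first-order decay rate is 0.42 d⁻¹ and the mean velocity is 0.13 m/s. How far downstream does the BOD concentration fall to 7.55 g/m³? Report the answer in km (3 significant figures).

From C = C₀·e^(−kt), t = ln(C₀/C)/k = ln(104/7.55)/0.42 = 2.623/0.42 = 6.245 d.
Distance = v·t = 0.13 m/s × 5.396e+05 s = 7.014e+04 m = 70.14 km.

70.1 km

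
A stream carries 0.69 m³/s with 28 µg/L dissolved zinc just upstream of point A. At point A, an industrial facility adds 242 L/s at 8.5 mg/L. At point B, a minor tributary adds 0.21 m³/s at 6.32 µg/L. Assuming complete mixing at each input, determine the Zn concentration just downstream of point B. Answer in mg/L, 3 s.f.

1.82 mg/L

28 µg/L = 0.028 mg/L.
242 L/s = 0.242 m³/s.
After input A: C = (0.69·0.028 + 0.242·8.5) / 0.932 = 2.228 mg/L.
6.32 µg/L = 0.00632 mg/L.
After input B: C = (0.932·2.228 + 0.21·0.00632) / 1.142 = 1.819 mg/L.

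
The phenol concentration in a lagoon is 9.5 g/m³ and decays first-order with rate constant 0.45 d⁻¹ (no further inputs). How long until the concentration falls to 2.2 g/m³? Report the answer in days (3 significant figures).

3.25 d

t = ln(C₀/C)/k = ln(9.5/2.2)/0.45 = 1.463/0.45 = 3.251 d.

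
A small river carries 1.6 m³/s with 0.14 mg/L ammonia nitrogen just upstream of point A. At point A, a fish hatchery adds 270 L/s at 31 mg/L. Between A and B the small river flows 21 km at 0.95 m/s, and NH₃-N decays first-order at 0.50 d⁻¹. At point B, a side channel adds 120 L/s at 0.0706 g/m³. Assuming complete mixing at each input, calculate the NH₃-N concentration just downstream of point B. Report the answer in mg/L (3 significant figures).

3.80 mg/L

270 L/s = 0.27 m³/s.
After input A: C = (1.6·0.14 + 0.27·31) / 1.87 = 4.596 mg/L.
Over the 21 km reach to input B (t = 2.211e+04 s = 0.2558 d), decay gives C = 4.596·exp(−0.50·0.2558) = 4.044 mg/L.
120 L/s = 0.12 m³/s.
After input B: C = (1.87·4.044 + 0.12·0.0706) / 1.99 = 3.804 mg/L.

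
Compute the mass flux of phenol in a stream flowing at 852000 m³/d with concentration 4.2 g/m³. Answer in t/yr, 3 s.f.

852000 m³/d = 9.861 m³/s.
Mass flux = Q·C = 9.861 m³/s × 4.2 g/m³ = 41.42 g/s.
= 41.42 g/s × 31.56 = 1307 t/yr.

1310 t/yr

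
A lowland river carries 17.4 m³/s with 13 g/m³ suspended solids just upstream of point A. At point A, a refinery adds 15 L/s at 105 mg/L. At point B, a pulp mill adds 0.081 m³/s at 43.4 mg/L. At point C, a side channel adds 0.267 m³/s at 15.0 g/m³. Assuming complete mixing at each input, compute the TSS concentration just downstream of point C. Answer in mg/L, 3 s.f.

15 L/s = 0.015 m³/s.
After input A: C = (17.4·13 + 0.015·105) / 17.41 = 13.08 mg/L.
After input B: C = (17.41·13.08 + 0.081·43.4) / 17.5 = 13.22 mg/L.
After input C: C = (17.5·13.22 + 0.267·15) / 17.76 = 13.25 mg/L.

13.2 mg/L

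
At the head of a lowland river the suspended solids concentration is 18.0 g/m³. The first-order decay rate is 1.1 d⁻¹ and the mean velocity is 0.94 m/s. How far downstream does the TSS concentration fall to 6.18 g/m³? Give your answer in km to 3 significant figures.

78.9 km

From C = C₀·e^(−kt), t = ln(C₀/C)/k = ln(18.0/6.18)/1.1 = 1.069/1.1 = 0.9719 d.
Distance = v·t = 0.94 m/s × 8.397e+04 s = 7.893e+04 m = 78.93 km.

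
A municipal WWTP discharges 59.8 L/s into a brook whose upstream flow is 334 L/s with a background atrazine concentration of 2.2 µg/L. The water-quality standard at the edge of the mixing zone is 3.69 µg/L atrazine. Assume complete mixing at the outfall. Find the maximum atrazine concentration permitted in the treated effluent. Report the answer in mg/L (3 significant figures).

0.0120 mg/L

59.8 L/s = 0.0598 m³/s.
334 L/s = 0.334 m³/s.
2.2 µg/L = 0.0022 mg/L.
3.69 µg/L = 0.00369 mg/L.
Mass balance: 0.00369·0.3938 = 0.0598·Cₑ + 0.334·0.0022.
Cₑ = (0.001453 − 0.0007348) / 0.0598 = 0.01201 mg/L.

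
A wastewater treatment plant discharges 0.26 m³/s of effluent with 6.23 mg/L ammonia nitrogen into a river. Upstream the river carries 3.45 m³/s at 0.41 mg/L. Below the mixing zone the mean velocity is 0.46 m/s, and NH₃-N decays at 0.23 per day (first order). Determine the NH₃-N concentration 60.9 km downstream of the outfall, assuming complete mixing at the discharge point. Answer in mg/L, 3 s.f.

After complete mixing, C₀ = (0.26·6.23 + 3.45·0.41) / 3.71 = 0.8179 mg/L.
Travel time t = 6.09e+04 m / 0.46 m/s = 1.324e+05 s = 1.532 d.
C = 0.8179·exp(−0.23·1.532) = 0.8179·0.703 = 0.5749 mg/L.

0.575 mg/L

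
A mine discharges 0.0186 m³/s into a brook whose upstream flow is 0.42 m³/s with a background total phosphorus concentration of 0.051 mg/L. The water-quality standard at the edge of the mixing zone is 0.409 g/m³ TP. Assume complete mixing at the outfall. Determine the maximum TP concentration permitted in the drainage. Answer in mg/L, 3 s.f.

Mass balance: 0.409·0.4386 = 0.0186·Cₑ + 0.42·0.051.
Cₑ = (0.1794 − 0.02142) / 0.0186 = 8.493 mg/L.

8.49 mg/L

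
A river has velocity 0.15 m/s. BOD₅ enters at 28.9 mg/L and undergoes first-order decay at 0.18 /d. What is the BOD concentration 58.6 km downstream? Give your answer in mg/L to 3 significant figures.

Travel time t = 58.6 km / 0.15 m/s = 5.86e+04/0.15 = 3.907e+05 s = 4.522 d.
First-order decay: C = 28.9·exp(−0.18·4.522) = 28.9·0.4431 = 12.81 mg/L.

12.8 mg/L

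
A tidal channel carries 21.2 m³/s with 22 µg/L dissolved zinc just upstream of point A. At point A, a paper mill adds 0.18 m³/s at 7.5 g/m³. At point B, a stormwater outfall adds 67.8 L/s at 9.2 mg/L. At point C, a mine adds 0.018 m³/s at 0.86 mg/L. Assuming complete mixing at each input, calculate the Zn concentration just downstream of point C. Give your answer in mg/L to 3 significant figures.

22 µg/L = 0.022 mg/L.
After input A: C = (21.2·0.022 + 0.18·7.5) / 21.38 = 0.08496 mg/L.
67.8 L/s = 0.0678 m³/s.
After input B: C = (21.38·0.08496 + 0.0678·9.2) / 21.45 = 0.1138 mg/L.
After input C: C = (21.45·0.1138 + 0.018·0.86) / 21.47 = 0.1144 mg/L.

0.114 mg/L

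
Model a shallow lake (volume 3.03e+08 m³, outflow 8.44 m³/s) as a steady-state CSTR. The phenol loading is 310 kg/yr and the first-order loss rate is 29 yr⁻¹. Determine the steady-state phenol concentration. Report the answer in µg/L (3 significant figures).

Outflow Q = 8.44 m³/s × 3.156e+07 s/yr = 2.663e+08 m³/yr.
Steady-state CSTR mass balance: W = Q·C + k·V·C, so C = W/(Q + kV).
Q + kV = 2.663e+08 + 29·3.03e+08 = 9.053e+09 m³/yr.
C = 310/9.053e+09 = 3.424e-08 kg/m³ = 3.424e-05 mg/L = 0.03424 µg/L.

0.0342 µg/L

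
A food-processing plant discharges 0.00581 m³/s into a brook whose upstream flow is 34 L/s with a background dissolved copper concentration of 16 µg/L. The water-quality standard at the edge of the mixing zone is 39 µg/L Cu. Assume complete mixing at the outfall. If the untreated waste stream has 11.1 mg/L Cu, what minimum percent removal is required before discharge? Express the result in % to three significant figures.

98.4 %

34 L/s = 0.034 m³/s.
16 µg/L = 0.016 mg/L.
39 µg/L = 0.039 mg/L.
Mass balance: 0.039·0.03981 = 0.00581·Cₑ + 0.034·0.016.
Cₑ = (0.001553 − 0.000544) / 0.00581 = 0.1736 mg/L.
Required removal = 1 − 0.1736/11.1 = 98.44 %.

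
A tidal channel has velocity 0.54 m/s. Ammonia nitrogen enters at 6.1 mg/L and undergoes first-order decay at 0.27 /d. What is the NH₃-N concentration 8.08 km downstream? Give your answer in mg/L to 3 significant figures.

Travel time t = 8.08 km / 0.54 m/s = 8080/0.54 = 1.496e+04 s = 0.1732 d.
First-order decay: C = 6.1·exp(−0.27·0.1732) = 6.1·0.9543 = 5.821 mg/L.

5.82 mg/L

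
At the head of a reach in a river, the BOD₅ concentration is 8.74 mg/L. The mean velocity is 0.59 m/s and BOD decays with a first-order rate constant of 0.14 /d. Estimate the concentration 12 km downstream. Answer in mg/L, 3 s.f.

Travel time t = 12 km / 0.59 m/s = 1.2e+04/0.59 = 2.034e+04 s = 0.2354 d.
First-order decay: C = 8.74·exp(−0.14·0.2354) = 8.74·0.9676 = 8.457 mg/L.

8.46 mg/L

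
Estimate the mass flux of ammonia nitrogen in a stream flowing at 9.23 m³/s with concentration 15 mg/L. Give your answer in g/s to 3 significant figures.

Mass flux = Q·C = 9.23 m³/s × 15 g/m³ = 138.5 g/s.

138 g/s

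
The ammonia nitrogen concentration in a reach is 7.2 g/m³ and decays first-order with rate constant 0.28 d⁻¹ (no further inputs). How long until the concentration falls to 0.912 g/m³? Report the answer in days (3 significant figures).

7.38 d

t = ln(C₀/C)/k = ln(7.2/0.912)/0.28 = 2.066/0.28 = 7.379 d.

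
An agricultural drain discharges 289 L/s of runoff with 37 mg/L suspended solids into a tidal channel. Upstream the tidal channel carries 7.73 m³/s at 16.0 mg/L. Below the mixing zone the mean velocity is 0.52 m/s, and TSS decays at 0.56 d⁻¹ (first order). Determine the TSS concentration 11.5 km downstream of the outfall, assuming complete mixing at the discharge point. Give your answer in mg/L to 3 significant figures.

14.5 mg/L

289 L/s = 0.289 m³/s.
After complete mixing, C₀ = (0.289·37 + 7.73·16) / 8.019 = 16.76 mg/L.
Travel time t = 1.15e+04 m / 0.52 m/s = 2.212e+04 s = 0.256 d.
C = 16.76·exp(−0.56·0.256) = 16.76·0.8665 = 14.52 mg/L.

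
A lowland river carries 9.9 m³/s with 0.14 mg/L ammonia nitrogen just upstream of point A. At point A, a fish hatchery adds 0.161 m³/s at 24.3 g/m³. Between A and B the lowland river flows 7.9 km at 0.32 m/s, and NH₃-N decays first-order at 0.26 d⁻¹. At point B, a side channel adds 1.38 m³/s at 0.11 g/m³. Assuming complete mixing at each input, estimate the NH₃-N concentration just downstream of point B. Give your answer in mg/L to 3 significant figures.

After input A: C = (9.9·0.14 + 0.161·24.3) / 10.06 = 0.5266 mg/L.
Over the 7.9 km reach to input B (t = 2.469e+04 s = 0.2857 d), decay gives C = 0.5266·exp(−0.26·0.2857) = 0.4889 mg/L.
After input B: C = (10.06·0.4889 + 1.38·0.11) / 11.44 = 0.4432 mg/L.

0.443 mg/L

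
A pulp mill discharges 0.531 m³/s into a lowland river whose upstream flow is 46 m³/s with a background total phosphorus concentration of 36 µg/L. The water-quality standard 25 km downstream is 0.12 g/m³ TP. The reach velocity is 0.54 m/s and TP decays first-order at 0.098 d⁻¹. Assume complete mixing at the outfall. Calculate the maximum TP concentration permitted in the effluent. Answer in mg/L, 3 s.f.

7.96 mg/L

36 µg/L = 0.036 mg/L.
Travel time to the compliance point: t = 2.5e+04/0.54 = 4.63e+04 s = 0.5358 d; decay factor exp(−0.098·0.5358) = 0.9488.
So the concentration just after mixing may be at most 0.12/0.9488 = 0.1265 mg/L.
Mass balance: 0.1265·46.53 = 0.531·Cₑ + 46·0.036.
Cₑ = (5.885 − 1.656) / 0.531 = 7.964 mg/L.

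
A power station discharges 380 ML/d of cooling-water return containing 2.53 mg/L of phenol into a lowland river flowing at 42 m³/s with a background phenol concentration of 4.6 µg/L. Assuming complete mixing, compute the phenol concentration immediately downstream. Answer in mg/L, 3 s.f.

380 ML/d = 4.398 m³/s.
4.6 µg/L = 0.0046 mg/L.
Flow-weighted mixing gives C = (4.398·2.53 + 42·0.0046) / (4.398 + 42) = 11.32/46.4 = 0.244 mg/L.

0.244 mg/L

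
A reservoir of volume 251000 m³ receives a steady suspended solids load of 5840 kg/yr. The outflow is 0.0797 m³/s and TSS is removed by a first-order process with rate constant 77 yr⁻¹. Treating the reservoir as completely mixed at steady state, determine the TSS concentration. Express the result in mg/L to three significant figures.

0.267 mg/L

Outflow Q = 0.0797 m³/s × 3.156e+07 s/yr = 2.515e+06 m³/yr.
Steady-state CSTR mass balance: W = Q·C + k·V·C, so C = W/(Q + kV).
Q + kV = 2.515e+06 + 77·251000 = 2.184e+07 m³/yr.
C = 5840/2.184e+07 = 0.0002674 kg/m³ = 0.2674 mg/L.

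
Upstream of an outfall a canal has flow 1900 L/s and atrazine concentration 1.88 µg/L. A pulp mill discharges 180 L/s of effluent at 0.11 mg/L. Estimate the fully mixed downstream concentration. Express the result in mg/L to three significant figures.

0.0112 mg/L

180 L/s = 0.18 m³/s.
1900 L/s = 1.9 m³/s.
1.88 µg/L = 0.00188 mg/L.
By mass balance at complete mixing, C = (0.18·0.11 + 1.9·0.00188) / (0.18 + 1.9) = 0.02337/2.08 = 0.01124 mg/L.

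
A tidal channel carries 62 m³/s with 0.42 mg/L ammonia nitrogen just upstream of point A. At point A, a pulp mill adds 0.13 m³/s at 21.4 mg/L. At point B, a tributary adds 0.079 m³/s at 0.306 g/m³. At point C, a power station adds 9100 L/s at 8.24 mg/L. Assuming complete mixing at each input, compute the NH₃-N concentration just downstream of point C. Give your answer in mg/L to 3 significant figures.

After input A: C = (62·0.42 + 0.13·21.4) / 62.13 = 0.4639 mg/L.
After input B: C = (62.13·0.4639 + 0.079·0.306) / 62.21 = 0.4637 mg/L.
9100 L/s = 9.1 m³/s.
After input C: C = (62.21·0.4637 + 9.1·8.24) / 71.31 = 1.456 mg/L.

1.46 mg/L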